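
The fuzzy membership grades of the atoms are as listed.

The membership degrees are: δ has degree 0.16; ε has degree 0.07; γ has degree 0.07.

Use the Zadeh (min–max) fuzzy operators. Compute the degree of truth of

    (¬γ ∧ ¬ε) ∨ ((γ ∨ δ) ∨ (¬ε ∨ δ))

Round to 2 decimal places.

¬γ = 1 − 0.07 = 0.93
¬ε = 1 − 0.07 = 0.93
¬γ ∧ ¬ε = min(a, b) on (0.93, 0.93) = 0.93
γ ∨ δ = max(a, b) on (0.07, 0.16) = 0.16
¬ε = 1 − 0.07 = 0.93
¬ε ∨ δ = max(a, b) on (0.93, 0.16) = 0.93
(γ ∨ δ) ∨ (¬ε ∨ δ) = max(a, b) on (0.16, 0.93) = 0.93
(¬γ ∧ ¬ε) ∨ ((γ ∨ δ) ∨ (¬ε ∨ δ)) = max(a, b) on (0.93, 0.93) = 0.93

0.93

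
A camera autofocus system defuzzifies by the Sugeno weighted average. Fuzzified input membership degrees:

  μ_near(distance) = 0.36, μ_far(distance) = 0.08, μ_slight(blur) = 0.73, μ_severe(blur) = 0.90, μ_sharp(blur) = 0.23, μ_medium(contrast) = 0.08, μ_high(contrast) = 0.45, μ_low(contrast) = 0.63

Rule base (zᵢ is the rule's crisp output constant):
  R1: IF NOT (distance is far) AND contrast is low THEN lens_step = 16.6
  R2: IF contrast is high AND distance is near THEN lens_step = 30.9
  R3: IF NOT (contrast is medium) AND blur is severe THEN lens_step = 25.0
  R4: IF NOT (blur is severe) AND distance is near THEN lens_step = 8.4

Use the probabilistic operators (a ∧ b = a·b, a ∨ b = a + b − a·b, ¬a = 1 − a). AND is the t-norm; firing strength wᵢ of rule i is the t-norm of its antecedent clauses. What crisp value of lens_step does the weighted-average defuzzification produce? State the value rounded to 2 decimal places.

22.19

R1 (z=16.6): ¬far=1−0.08=0.92, low=0.63; AND[a·b] → w = 0.5796
R2 (z=30.9): high=0.45, near=0.36; AND[a·b] → w = 0.1620
R3 (z=25.0): ¬medium=1−0.08=0.92, severe=0.90; AND[a·b] → w = 0.8280
R4 (z=8.4): ¬severe=1−0.90=0.10, near=0.36; AND[a·b] → w = 0.0360
Weighted average = (0.5796·16.6 + 0.1620·30.9 + 0.8280·25.0 + 0.0360·8.4) / (0.5796 + 0.1620 + 0.8280 + 0.0360)
  = 35.6296 / 1.6056 = 22.19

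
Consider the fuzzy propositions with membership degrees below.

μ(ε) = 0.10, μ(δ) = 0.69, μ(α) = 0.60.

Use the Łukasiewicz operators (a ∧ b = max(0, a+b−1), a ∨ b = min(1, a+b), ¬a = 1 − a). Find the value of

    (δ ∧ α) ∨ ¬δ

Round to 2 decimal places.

0.60

δ ∧ α = max(0, a+b−1) on (0.69, 0.60) = 0.29
¬δ = 1 − 0.69 = 0.31
(δ ∧ α) ∨ ¬δ = min(1, a+b) on (0.29, 0.31) = 0.60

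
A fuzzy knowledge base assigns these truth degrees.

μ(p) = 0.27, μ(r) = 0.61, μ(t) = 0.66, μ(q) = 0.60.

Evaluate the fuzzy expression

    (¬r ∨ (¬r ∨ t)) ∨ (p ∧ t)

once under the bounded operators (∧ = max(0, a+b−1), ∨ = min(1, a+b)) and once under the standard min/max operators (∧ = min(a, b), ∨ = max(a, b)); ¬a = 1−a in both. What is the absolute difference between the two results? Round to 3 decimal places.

Under bounded:
  ¬r = 1 − 0.61 = 0.39
  ¬r = 1 − 0.61 = 0.39
  ¬r ∨ t = min(1, a+b) on (0.39, 0.66) = 1.00
  ¬r ∨ (¬r ∨ t) = min(1, a+b) on (0.39, 1.00) = 1.00
  p ∧ t = max(0, a+b−1) on (0.27, 0.66) = 0.00
  (¬r ∨ (¬r ∨ t)) ∨ (p ∧ t) = min(1, a+b) on (1.00, 0.00) = 1.00
  → value = 1.0000
Under standard min/max:
  ¬r = 1 − 0.61 = 0.39
  ¬r = 1 − 0.61 = 0.39
  ¬r ∨ t = max(a, b) on (0.39, 0.66) = 0.66
  ¬r ∨ (¬r ∨ t) = max(a, b) on (0.39, 0.66) = 0.66
  p ∧ t = min(a, b) on (0.27, 0.66) = 0.27
  (¬r ∨ (¬r ∨ t)) ∨ (p ∧ t) = max(a, b) on (0.66, 0.27) = 0.66
  → value = 0.6600
|1.0000 − 0.6600| = 0.340

0.340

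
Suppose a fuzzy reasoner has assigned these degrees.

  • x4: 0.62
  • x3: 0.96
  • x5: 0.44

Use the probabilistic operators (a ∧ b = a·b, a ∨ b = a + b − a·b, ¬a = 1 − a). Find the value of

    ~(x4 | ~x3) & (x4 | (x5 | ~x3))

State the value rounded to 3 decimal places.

0.290

~x3 = 1 − 0.9600 = 0.0400
x4 | ~x3 = a + b − a·b on (0.6200, 0.0400) = 0.6352
~(x4 | ~x3) = 1 − 0.6352 = 0.3648
~x3 = 1 − 0.9600 = 0.0400
x5 | ~x3 = a + b − a·b on (0.4400, 0.0400) = 0.4624
x4 | (x5 | ~x3) = a + b − a·b on (0.6200, 0.4624) = 0.7957
~(x4 | ~x3) & (x4 | (x5 | ~x3)) = a·b on (0.3648, 0.7957) = 0.2903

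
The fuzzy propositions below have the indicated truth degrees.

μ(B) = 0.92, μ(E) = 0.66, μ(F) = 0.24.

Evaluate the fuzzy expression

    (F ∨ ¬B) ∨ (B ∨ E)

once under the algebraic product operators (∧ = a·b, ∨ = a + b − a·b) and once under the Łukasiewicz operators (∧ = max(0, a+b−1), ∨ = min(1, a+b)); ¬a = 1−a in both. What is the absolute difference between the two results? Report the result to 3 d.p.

0.019

Under algebraic product:
  ¬B = 1 − 0.9200 = 0.0800
  F ∨ ¬B = a + b − a·b on (0.2400, 0.0800) = 0.3008
  B ∨ E = a + b − a·b on (0.9200, 0.6600) = 0.9728
  (F ∨ ¬B) ∨ (B ∨ E) = a + b − a·b on (0.3008, 0.9728) = 0.9810
  → value = 0.9810
Under Łukasiewicz:
  ¬B = 1 − 0.92 = 0.08
  F ∨ ¬B = min(1, a+b) on (0.24, 0.08) = 0.32
  B ∨ E = min(1, a+b) on (0.92, 0.66) = 1.00
  (F ∨ ¬B) ∨ (B ∨ E) = min(1, a+b) on (0.32, 1.00) = 1.00
  → value = 1.0000
|0.9810 − 1.0000| = 0.019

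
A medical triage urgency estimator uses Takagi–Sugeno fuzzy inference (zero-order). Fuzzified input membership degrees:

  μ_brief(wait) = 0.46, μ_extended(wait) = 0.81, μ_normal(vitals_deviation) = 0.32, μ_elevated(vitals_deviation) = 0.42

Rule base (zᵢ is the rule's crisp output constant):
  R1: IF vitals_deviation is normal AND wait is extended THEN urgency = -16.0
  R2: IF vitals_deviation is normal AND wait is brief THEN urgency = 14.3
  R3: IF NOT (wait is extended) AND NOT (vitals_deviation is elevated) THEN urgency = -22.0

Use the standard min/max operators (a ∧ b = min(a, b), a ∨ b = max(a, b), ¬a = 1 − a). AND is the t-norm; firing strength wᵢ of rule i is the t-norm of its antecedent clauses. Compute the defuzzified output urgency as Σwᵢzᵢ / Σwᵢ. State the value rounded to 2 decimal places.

R1 (z=-16.0): normal=0.32, extended=0.81; AND[min(a, b)] → w = 0.32
R2 (z=14.3): normal=0.32, brief=0.46; AND[min(a, b)] → w = 0.32
R3 (z=-22.0): ¬extended=1−0.81=0.19, ¬elevated=1−0.42=0.58; AND[min(a, b)] → w = 0.19
Weighted average = (0.32·-16.0 + 0.32·14.3 + 0.19·-22.0) / (0.32 + 0.32 + 0.19)
  = -4.7240 / 0.8300 = -5.69

-5.69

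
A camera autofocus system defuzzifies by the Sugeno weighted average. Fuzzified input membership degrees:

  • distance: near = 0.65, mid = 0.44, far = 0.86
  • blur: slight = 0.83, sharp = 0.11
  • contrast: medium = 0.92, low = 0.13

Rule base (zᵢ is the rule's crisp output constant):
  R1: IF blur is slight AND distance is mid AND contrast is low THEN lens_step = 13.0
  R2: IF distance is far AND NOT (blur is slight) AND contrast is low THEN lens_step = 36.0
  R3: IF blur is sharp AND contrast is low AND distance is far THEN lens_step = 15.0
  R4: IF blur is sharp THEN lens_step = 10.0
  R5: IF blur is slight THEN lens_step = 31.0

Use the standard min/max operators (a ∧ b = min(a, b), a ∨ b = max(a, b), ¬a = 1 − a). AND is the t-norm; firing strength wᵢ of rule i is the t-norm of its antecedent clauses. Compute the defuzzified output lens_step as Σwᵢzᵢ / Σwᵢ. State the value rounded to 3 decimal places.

R1 (z=13.0): slight=0.83, mid=0.44, low=0.13; AND[min(a, b)] → w = 0.13
R2 (z=36.0): far=0.86, ¬slight=1−0.83=0.17, low=0.13; AND[min(a, b)] → w = 0.13
R3 (z=15.0): sharp=0.11, low=0.13, far=0.86; AND[min(a, b)] → w = 0.11
R4 (z=10.0): sharp=0.11 → w = 0.11
R5 (z=31.0): slight=0.83 → w = 0.83
Weighted average = (0.13·13.0 + 0.13·36.0 + 0.11·15.0 + 0.11·10.0 + 0.83·31.0) / (0.13 + 0.13 + 0.11 + 0.11 + 0.83)
  = 34.8500 / 1.3100 = 26.603

26.603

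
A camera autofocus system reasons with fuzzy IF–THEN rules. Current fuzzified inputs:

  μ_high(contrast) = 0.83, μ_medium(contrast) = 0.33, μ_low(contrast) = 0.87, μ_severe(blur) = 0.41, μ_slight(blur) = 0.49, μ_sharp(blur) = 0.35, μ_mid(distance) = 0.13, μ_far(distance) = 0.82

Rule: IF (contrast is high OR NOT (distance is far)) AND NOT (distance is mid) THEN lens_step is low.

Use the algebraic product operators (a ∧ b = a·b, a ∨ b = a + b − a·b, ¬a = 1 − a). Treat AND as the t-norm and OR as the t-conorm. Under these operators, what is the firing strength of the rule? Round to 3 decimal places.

0.749

firing strength: (high=0.83 OR ¬far=1−0.82=0.18) = 0.8606; AND[a·b] with ¬mid=1−0.13=0.87 → w = 0.7487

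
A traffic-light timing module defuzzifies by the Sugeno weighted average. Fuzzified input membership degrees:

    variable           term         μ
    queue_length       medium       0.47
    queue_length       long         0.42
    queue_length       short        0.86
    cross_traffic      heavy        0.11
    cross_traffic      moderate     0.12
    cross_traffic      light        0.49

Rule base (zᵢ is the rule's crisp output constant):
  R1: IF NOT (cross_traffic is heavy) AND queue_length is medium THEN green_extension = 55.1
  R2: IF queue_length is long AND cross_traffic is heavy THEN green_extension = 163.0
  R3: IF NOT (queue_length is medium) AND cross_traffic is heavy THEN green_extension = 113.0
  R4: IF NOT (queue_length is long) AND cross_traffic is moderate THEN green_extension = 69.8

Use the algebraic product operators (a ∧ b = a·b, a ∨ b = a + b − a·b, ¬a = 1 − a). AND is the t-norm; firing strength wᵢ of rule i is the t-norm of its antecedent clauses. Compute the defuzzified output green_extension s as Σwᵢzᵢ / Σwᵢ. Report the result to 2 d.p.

R1 (z=55.1): ¬heavy=1−0.11=0.89, medium=0.47; AND[a·b] → w = 0.4183
R2 (z=163.0): long=0.42, heavy=0.11; AND[a·b] → w = 0.0462
R3 (z=113.0): ¬medium=1−0.47=0.53, heavy=0.11; AND[a·b] → w = 0.0583
R4 (z=69.8): ¬long=1−0.42=0.58, moderate=0.12; AND[a·b] → w = 0.0696
Weighted average = (0.4183·55.1 + 0.0462·163.0 + 0.0583·113.0 + 0.0696·69.8) / (0.4183 + 0.0462 + 0.0583 + 0.0696)
  = 42.0249 / 0.5924 = 70.94

70.94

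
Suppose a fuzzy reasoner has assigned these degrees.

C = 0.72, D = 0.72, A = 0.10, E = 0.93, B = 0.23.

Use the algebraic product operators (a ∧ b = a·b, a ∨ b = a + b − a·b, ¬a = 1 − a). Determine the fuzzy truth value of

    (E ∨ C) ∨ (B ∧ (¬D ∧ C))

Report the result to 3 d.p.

E ∨ C = a + b − a·b on (0.9300, 0.7200) = 0.9804
¬D = 1 − 0.7200 = 0.2800
¬D ∧ C = a·b on (0.2800, 0.7200) = 0.2016
B ∧ (¬D ∧ C) = a·b on (0.2300, 0.2016) = 0.0464
(E ∨ C) ∨ (B ∧ (¬D ∧ C)) = a + b − a·b on (0.9804, 0.0464) = 0.9813

0.981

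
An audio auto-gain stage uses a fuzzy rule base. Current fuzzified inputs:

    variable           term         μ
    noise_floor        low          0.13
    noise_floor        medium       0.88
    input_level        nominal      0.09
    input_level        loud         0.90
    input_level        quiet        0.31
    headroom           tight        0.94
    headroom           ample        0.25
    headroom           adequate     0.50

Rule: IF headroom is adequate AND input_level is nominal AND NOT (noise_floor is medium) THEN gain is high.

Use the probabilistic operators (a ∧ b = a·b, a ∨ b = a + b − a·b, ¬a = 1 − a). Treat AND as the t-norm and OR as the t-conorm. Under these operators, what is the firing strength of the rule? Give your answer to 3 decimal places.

0.005

firing strength: adequate=0.50, nominal=0.09, ¬medium=1−0.88=0.12; AND[a·b] → w = 0.0054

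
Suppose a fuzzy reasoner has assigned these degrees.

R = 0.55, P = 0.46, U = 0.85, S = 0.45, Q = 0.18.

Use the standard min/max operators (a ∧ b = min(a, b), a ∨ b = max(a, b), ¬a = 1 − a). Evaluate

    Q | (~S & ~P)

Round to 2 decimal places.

0.54

~S = 1 − 0.45 = 0.55
~P = 1 − 0.46 = 0.54
~S & ~P = min(a, b) on (0.55, 0.54) = 0.54
Q | (~S & ~P) = max(a, b) on (0.18, 0.54) = 0.54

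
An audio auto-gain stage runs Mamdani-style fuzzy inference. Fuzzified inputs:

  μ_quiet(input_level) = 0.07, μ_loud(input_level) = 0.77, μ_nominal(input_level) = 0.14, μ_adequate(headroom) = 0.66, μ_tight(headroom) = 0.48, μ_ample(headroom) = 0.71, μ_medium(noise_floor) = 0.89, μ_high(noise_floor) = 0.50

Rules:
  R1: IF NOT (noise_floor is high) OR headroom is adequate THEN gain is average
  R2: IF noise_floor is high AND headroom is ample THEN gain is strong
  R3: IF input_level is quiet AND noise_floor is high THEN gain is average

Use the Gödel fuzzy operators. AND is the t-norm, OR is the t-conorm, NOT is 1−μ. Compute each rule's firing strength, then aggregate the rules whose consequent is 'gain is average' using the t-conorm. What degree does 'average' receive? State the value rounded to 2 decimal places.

0.66

R1: ¬high=1−0.50=0.50, adequate=0.66; OR[max(a, b)] → w = 0.66
R2: high=0.50, ample=0.71; AND[min(a, b)] → w = 0.50
R3: quiet=0.07, high=0.50; AND[min(a, b)] → w = 0.07
Rules with consequent 'average': {R1, R3} → strengths 0.66, 0.07
Aggregate via t-conorm [max(a, b)]: 0.66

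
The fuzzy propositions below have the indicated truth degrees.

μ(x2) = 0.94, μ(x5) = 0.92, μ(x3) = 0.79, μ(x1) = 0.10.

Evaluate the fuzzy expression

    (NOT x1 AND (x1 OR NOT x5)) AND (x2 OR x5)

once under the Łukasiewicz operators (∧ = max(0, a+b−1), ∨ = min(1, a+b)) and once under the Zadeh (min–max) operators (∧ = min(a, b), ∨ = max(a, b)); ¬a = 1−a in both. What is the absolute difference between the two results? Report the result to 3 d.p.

Under Łukasiewicz:
  NOT x1 = 1 − 0.10 = 0.90
  NOT x5 = 1 − 0.92 = 0.08
  x1 OR NOT x5 = min(1, a+b) on (0.10, 0.08) = 0.18
  NOT x1 AND (x1 OR NOT x5) = max(0, a+b−1) on (0.90, 0.18) = 0.08
  x2 OR x5 = min(1, a+b) on (0.94, 0.92) = 1.00
  (NOT x1 AND (x1 OR NOT x5)) AND (x2 OR x5) = max(0, a+b−1) on (0.08, 1.00) = 0.08
  → value = 0.0800
Under Zadeh (min–max):
  NOT x1 = 1 − 0.10 = 0.90
  NOT x5 = 1 − 0.92 = 0.08
  x1 OR NOT x5 = max(a, b) on (0.10, 0.08) = 0.10
  NOT x1 AND (x1 OR NOT x5) = min(a, b) on (0.90, 0.10) = 0.10
  x2 OR x5 = max(a, b) on (0.94, 0.92) = 0.94
  (NOT x1 AND (x1 OR NOT x5)) AND (x2 OR x5) = min(a, b) on (0.10, 0.94) = 0.10
  → value = 0.1000
|0.0800 − 0.1000| = 0.020

0.020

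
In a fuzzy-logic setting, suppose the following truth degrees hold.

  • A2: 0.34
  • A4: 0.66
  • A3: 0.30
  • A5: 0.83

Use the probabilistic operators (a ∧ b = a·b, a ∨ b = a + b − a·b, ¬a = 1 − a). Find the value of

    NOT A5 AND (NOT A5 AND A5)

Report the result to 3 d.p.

NOT A5 = 1 − 0.8300 = 0.1700
NOT A5 = 1 − 0.8300 = 0.1700
NOT A5 AND A5 = a·b on (0.1700, 0.8300) = 0.1411
NOT A5 AND (NOT A5 AND A5) = a·b on (0.1700, 0.1411) = 0.0240

0.024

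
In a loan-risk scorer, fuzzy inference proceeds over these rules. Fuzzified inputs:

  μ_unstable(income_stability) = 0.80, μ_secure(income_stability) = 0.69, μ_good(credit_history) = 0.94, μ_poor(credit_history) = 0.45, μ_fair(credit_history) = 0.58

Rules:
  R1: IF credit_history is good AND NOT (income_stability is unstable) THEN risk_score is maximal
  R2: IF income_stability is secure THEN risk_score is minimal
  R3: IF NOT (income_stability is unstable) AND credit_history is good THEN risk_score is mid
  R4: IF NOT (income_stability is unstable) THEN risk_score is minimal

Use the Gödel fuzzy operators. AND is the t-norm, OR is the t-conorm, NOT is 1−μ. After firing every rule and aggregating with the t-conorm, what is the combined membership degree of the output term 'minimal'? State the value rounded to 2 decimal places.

R1: good=0.94, ¬unstable=1−0.80=0.20; AND[min(a, b)] → w = 0.20
R2: secure=0.69 → w = 0.69
R3: ¬unstable=1−0.80=0.20, good=0.94; AND[min(a, b)] → w = 0.20
R4: ¬unstable=1−0.80=0.20 → w = 0.20
Rules with consequent 'minimal': {R2, R4} → strengths 0.69, 0.20
Aggregate via t-conorm [max(a, b)]: 0.69

0.69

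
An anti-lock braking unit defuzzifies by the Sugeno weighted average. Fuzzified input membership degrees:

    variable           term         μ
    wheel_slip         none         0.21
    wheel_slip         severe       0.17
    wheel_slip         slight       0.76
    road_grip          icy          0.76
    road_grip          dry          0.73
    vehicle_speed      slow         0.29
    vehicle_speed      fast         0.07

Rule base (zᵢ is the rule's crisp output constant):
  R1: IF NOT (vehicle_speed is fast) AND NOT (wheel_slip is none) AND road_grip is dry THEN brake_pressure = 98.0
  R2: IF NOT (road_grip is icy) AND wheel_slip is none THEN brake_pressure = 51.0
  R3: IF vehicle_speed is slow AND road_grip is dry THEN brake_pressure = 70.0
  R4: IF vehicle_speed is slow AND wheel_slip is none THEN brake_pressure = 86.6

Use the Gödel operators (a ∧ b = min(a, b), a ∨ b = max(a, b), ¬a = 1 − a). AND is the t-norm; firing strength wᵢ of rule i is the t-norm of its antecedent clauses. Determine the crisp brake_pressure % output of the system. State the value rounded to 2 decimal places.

R1 (z=98.0): ¬fast=1−0.07=0.93, ¬none=1−0.21=0.79, dry=0.73; AND[min(a, b)] → w = 0.73
R2 (z=51.0): ¬icy=1−0.76=0.24, none=0.21; AND[min(a, b)] → w = 0.21
R3 (z=70.0): slow=0.29, dry=0.73; AND[min(a, b)] → w = 0.29
R4 (z=86.6): slow=0.29, none=0.21; AND[min(a, b)] → w = 0.21
Weighted average = (0.73·98.0 + 0.21·51.0 + 0.29·70.0 + 0.21·86.6) / (0.73 + 0.21 + 0.29 + 0.21)
  = 120.7360 / 1.4400 = 83.84

83.84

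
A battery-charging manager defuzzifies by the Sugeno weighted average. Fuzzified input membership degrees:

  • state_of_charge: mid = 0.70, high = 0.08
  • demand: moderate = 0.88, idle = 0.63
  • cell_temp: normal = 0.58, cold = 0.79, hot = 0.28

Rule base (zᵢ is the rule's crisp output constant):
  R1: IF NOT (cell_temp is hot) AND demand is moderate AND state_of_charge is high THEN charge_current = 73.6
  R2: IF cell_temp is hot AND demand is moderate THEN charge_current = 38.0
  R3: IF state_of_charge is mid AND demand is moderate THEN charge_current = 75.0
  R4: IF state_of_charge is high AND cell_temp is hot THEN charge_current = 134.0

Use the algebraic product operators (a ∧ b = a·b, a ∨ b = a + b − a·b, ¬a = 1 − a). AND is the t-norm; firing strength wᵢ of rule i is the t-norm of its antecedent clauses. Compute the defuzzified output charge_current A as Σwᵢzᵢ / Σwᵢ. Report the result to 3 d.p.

R1 (z=73.6): ¬hot=1−0.28=0.72, moderate=0.88, high=0.08; AND[a·b] → w = 0.0507
R2 (z=38.0): hot=0.28, moderate=0.88; AND[a·b] → w = 0.2464
R3 (z=75.0): mid=0.70, moderate=0.88; AND[a·b] → w = 0.6160
R4 (z=134.0): high=0.08, hot=0.28; AND[a·b] → w = 0.0224
Weighted average = (0.0507·73.6 + 0.2464·38.0 + 0.6160·75.0 + 0.0224·134.0) / (0.0507 + 0.2464 + 0.6160 + 0.0224)
  = 62.2954 / 0.9355 = 66.591

66.591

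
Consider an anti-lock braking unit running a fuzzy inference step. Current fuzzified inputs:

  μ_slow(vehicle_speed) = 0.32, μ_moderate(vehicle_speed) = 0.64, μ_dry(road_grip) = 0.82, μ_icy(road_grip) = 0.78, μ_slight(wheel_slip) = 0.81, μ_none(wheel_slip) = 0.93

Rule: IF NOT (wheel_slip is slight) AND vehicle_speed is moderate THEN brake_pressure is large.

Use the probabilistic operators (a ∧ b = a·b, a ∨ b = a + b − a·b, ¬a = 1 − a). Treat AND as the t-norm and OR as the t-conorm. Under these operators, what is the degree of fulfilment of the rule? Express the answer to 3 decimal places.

0.122

firing strength: ¬slight=1−0.81=0.19, moderate=0.64; AND[a·b] → w = 0.1216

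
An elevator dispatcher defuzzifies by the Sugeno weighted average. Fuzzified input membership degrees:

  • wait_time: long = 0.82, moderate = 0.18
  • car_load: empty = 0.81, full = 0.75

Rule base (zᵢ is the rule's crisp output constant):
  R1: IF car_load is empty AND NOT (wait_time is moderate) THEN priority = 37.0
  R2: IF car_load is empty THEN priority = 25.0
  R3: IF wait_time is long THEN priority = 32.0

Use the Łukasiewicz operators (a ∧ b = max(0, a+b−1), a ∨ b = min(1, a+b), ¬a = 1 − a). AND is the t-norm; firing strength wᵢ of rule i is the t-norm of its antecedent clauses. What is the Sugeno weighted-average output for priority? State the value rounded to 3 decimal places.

R1 (z=37.0): empty=0.81, ¬moderate=1−0.18=0.82; AND[max(0, a+b−1)] → w = 0.63
R2 (z=25.0): empty=0.81 → w = 0.81
R3 (z=32.0): long=0.82 → w = 0.82
Weighted average = (0.63·37.0 + 0.81·25.0 + 0.82·32.0) / (0.63 + 0.81 + 0.82)
  = 69.8000 / 2.2600 = 30.885

30.885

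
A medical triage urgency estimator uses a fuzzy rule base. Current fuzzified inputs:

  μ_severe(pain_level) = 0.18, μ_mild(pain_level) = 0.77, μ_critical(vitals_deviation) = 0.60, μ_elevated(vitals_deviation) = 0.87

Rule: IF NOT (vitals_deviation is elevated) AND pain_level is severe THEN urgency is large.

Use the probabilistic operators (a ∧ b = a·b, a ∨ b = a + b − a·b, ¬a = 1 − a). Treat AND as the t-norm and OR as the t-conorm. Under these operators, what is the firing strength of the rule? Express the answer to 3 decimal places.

0.023

firing strength: ¬elevated=1−0.87=0.13, severe=0.18; AND[a·b] → w = 0.0234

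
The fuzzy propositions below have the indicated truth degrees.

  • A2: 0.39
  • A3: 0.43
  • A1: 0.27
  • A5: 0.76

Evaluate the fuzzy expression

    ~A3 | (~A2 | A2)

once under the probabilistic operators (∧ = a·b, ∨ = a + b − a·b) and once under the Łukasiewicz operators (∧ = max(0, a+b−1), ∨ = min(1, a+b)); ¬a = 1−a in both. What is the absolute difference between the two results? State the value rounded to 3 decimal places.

0.102

Under probabilistic:
  ~A3 = 1 − 0.4300 = 0.5700
  ~A2 = 1 − 0.3900 = 0.6100
  ~A2 | A2 = a + b − a·b on (0.6100, 0.3900) = 0.7621
  ~A3 | (~A2 | A2) = a + b − a·b on (0.5700, 0.7621) = 0.8977
  → value = 0.8977
Under Łukasiewicz:
  ~A3 = 1 − 0.43 = 0.57
  ~A2 = 1 − 0.39 = 0.61
  ~A2 | A2 = min(1, a+b) on (0.61, 0.39) = 1.00
  ~A3 | (~A2 | A2) = min(1, a+b) on (0.57, 1.00) = 1.00
  → value = 1.0000
|0.8977 − 1.0000| = 0.102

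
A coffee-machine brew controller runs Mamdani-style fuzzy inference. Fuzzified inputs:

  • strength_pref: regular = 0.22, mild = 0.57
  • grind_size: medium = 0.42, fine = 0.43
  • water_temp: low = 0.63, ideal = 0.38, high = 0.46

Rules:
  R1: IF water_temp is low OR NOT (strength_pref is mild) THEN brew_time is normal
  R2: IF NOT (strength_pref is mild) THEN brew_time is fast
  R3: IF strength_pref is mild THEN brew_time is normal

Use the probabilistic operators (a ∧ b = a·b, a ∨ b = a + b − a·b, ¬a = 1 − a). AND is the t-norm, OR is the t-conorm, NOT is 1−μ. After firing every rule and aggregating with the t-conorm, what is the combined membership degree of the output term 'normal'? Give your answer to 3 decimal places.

0.909

R1: low=0.63, ¬mild=1−0.57=0.43; OR[a + b − a·b] → w = 0.7891
R2: ¬mild=1−0.57=0.43 → w = 0.4300
R3: mild=0.57 → w = 0.5700
Rules with consequent 'normal': {R1, R3} → strengths 0.7891, 0.5700
Aggregate via t-conorm [a + b − a·b]: 0.9093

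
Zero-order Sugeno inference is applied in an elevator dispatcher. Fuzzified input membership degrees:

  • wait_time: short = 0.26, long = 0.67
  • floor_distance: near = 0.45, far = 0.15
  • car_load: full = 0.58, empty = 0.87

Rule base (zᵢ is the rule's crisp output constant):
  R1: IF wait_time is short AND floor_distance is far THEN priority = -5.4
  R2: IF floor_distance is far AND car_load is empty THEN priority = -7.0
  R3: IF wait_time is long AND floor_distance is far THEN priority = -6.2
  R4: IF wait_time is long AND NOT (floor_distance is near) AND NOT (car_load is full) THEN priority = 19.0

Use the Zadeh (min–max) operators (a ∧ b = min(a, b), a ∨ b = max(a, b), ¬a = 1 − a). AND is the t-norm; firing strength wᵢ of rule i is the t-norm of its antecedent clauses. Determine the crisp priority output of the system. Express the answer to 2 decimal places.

R1 (z=-5.4): short=0.26, far=0.15; AND[min(a, b)] → w = 0.15
R2 (z=-7.0): far=0.15, empty=0.87; AND[min(a, b)] → w = 0.15
R3 (z=-6.2): long=0.67, far=0.15; AND[min(a, b)] → w = 0.15
R4 (z=19.0): long=0.67, ¬near=1−0.45=0.55, ¬full=1−0.58=0.42; AND[min(a, b)] → w = 0.42
Weighted average = (0.15·-5.4 + 0.15·-7.0 + 0.15·-6.2 + 0.42·19.0) / (0.15 + 0.15 + 0.15 + 0.42)
  = 5.1900 / 0.8700 = 5.97

5.97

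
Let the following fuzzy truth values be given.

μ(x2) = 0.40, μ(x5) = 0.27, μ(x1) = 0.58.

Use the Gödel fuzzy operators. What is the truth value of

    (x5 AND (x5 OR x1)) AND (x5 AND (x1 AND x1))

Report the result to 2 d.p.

0.27

x5 OR x1 = max(a, b) on (0.27, 0.58) = 0.58
x5 AND (x5 OR x1) = min(a, b) on (0.27, 0.58) = 0.27
x1 AND x1 = min(a, b) on (0.58, 0.58) = 0.58
x5 AND (x1 AND x1) = min(a, b) on (0.27, 0.58) = 0.27
(x5 AND (x5 OR x1)) AND (x5 AND (x1 AND x1)) = min(a, b) on (0.27, 0.27) = 0.27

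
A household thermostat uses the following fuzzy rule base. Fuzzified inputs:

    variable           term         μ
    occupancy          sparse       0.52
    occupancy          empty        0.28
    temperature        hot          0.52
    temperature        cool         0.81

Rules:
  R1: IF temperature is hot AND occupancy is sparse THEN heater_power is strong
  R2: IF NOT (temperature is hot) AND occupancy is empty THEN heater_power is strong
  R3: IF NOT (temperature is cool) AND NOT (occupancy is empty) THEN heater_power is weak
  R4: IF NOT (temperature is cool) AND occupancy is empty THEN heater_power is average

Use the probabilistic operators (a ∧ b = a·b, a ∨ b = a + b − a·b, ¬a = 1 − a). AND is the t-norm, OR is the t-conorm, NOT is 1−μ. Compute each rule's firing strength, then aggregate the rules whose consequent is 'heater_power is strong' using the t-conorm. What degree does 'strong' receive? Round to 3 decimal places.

R1: hot=0.52, sparse=0.52; AND[a·b] → w = 0.2704
R2: ¬hot=1−0.52=0.48, empty=0.28; AND[a·b] → w = 0.1344
R3: ¬cool=1−0.81=0.19, ¬empty=1−0.28=0.72; AND[a·b] → w = 0.1368
R4: ¬cool=1−0.81=0.19, empty=0.28; AND[a·b] → w = 0.0532
Rules with consequent 'strong': {R1, R2} → strengths 0.2704, 0.1344
Aggregate via t-conorm [a + b − a·b]: 0.3685

0.368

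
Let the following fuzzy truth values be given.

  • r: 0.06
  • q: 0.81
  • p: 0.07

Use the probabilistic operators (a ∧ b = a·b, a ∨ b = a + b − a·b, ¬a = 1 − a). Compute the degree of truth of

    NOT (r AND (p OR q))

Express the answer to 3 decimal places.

0.951

p OR q = a + b − a·b on (0.0700, 0.8100) = 0.8233
r AND (p OR q) = a·b on (0.0600, 0.8233) = 0.0494
NOT (r AND (p OR q)) = 1 − 0.0494 = 0.9506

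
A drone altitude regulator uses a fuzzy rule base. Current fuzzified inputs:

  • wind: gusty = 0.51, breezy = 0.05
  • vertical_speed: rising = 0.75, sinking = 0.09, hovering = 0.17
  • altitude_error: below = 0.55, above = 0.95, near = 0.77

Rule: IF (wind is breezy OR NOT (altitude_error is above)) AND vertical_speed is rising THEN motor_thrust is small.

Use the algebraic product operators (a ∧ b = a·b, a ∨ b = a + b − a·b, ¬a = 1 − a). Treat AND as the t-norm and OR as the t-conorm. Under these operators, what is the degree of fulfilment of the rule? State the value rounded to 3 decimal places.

firing strength: (breezy=0.05 OR ¬above=1−0.95=0.05) = 0.0975; AND[a·b] with rising=0.75 → w = 0.0731

0.073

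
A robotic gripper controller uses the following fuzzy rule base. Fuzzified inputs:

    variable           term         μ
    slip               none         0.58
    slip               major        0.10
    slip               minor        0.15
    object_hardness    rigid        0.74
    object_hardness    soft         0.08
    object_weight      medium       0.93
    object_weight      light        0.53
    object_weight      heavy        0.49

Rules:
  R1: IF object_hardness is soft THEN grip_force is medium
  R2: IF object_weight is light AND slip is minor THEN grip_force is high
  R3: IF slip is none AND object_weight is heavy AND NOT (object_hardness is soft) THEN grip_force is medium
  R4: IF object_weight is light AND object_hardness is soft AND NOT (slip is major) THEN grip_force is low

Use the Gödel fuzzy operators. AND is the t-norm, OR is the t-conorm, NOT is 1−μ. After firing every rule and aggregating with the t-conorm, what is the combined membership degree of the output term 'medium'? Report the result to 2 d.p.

R1: soft=0.08 → w = 0.08
R2: light=0.53, minor=0.15; AND[min(a, b)] → w = 0.15
R3: none=0.58, heavy=0.49, ¬soft=1−0.08=0.92; AND[min(a, b)] → w = 0.49
R4: light=0.53, soft=0.08, ¬major=1−0.10=0.90; AND[min(a, b)] → w = 0.08
Rules with consequent 'medium': {R1, R3} → strengths 0.08, 0.49
Aggregate via t-conorm [max(a, b)]: 0.49

0.49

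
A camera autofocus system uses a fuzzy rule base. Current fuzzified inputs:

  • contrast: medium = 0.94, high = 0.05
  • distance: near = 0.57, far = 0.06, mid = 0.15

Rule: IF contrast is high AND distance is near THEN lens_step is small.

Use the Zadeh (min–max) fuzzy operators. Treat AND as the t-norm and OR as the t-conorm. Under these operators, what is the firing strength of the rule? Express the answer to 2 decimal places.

firing strength: high=0.05, near=0.57; AND[min(a, b)] → w = 0.05

0.05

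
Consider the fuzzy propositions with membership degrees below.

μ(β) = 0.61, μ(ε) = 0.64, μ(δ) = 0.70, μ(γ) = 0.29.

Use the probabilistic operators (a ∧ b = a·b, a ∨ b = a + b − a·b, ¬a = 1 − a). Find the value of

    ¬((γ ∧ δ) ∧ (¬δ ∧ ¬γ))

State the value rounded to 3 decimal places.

0.957

γ ∧ δ = a·b on (0.2900, 0.7000) = 0.2030
¬δ = 1 − 0.7000 = 0.3000
¬γ = 1 − 0.2900 = 0.7100
¬δ ∧ ¬γ = a·b on (0.3000, 0.7100) = 0.2130
(γ ∧ δ) ∧ (¬δ ∧ ¬γ) = a·b on (0.2030, 0.2130) = 0.0432
¬((γ ∧ δ) ∧ (¬δ ∧ ¬γ)) = 1 − 0.0432 = 0.9568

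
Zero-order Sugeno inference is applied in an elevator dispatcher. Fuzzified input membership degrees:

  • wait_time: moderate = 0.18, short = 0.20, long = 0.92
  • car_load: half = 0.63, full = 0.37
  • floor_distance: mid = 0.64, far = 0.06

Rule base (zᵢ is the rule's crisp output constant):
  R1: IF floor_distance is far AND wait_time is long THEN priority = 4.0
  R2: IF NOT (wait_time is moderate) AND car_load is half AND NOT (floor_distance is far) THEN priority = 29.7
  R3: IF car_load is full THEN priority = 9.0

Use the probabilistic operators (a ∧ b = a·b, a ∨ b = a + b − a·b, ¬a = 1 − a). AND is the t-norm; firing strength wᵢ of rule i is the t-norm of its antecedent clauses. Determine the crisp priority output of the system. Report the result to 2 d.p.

19.73

R1 (z=4.0): far=0.06, long=0.92; AND[a·b] → w = 0.0552
R2 (z=29.7): ¬moderate=1−0.18=0.82, half=0.63, ¬far=1−0.06=0.94; AND[a·b] → w = 0.4856
R3 (z=9.0): full=0.37 → w = 0.3700
Weighted average = (0.0552·4.0 + 0.4856·29.7 + 0.3700·9.0) / (0.0552 + 0.4856 + 0.3700)
  = 17.9732 / 0.9108 = 19.73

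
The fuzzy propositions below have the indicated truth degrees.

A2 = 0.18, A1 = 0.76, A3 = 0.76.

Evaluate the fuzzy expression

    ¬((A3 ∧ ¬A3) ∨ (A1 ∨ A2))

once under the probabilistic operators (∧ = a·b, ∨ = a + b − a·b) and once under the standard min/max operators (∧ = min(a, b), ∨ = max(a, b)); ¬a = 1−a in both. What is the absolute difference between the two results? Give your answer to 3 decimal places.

Under probabilistic:
  ¬A3 = 1 − 0.7600 = 0.2400
  A3 ∧ ¬A3 = a·b on (0.7600, 0.2400) = 0.1824
  A1 ∨ A2 = a + b − a·b on (0.7600, 0.1800) = 0.8032
  (A3 ∧ ¬A3) ∨ (A1 ∨ A2) = a + b − a·b on (0.1824, 0.8032) = 0.8391
  ¬((A3 ∧ ¬A3) ∨ (A1 ∨ A2)) = 1 − 0.8391 = 0.1609
  → value = 0.1609
Under standard min/max:
  ¬A3 = 1 − 0.76 = 0.24
  A3 ∧ ¬A3 = min(a, b) on (0.76, 0.24) = 0.24
  A1 ∨ A2 = max(a, b) on (0.76, 0.18) = 0.76
  (A3 ∧ ¬A3) ∨ (A1 ∨ A2) = max(a, b) on (0.24, 0.76) = 0.76
  ¬((A3 ∧ ¬A3) ∨ (A1 ∨ A2)) = 1 − 0.76 = 0.24
  → value = 0.2400
|0.1609 − 0.2400| = 0.079

0.079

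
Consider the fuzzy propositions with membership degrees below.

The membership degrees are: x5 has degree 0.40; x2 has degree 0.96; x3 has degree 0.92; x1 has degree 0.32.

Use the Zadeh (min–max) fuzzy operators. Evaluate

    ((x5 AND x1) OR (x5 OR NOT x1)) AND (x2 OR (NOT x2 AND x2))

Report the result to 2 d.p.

0.68

x5 AND x1 = min(a, b) on (0.40, 0.32) = 0.32
NOT x1 = 1 − 0.32 = 0.68
x5 OR NOT x1 = max(a, b) on (0.40, 0.68) = 0.68
(x5 AND x1) OR (x5 OR NOT x1) = max(a, b) on (0.32, 0.68) = 0.68
NOT x2 = 1 − 0.96 = 0.04
NOT x2 AND x2 = min(a, b) on (0.04, 0.96) = 0.04
x2 OR (NOT x2 AND x2) = max(a, b) on (0.96, 0.04) = 0.96
((x5 AND x1) OR (x5 OR NOT x1)) AND (x2 OR (NOT x2 AND x2)) = min(a, b) on (0.68, 0.96) = 0.68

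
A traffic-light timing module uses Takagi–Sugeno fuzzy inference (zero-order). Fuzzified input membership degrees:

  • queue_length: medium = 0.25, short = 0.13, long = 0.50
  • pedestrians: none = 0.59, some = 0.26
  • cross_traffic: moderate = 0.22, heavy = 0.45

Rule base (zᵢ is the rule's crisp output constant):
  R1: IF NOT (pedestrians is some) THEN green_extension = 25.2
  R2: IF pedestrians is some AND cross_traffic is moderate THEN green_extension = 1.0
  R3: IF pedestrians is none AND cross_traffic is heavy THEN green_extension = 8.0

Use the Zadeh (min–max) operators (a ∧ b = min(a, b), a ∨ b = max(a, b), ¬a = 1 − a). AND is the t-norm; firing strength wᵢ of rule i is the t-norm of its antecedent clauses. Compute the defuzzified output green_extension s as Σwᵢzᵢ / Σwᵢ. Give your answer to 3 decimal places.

15.935

R1 (z=25.2): ¬some=1−0.26=0.74 → w = 0.74
R2 (z=1.0): some=0.26, moderate=0.22; AND[min(a, b)] → w = 0.22
R3 (z=8.0): none=0.59, heavy=0.45; AND[min(a, b)] → w = 0.45
Weighted average = (0.74·25.2 + 0.22·1.0 + 0.45·8.0) / (0.74 + 0.22 + 0.45)
  = 22.4680 / 1.4100 = 15.935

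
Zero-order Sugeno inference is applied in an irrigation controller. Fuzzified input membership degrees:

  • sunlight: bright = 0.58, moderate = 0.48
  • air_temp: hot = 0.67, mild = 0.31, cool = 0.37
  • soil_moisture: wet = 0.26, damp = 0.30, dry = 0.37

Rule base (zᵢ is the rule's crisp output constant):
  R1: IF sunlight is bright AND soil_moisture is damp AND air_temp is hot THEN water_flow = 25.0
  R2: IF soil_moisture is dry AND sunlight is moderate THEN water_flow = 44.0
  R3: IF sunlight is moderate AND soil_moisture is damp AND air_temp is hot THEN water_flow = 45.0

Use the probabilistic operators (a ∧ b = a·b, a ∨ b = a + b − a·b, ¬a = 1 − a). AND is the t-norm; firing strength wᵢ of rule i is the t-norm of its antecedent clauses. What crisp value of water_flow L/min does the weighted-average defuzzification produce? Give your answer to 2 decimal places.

38.58

R1 (z=25.0): bright=0.58, damp=0.30, hot=0.67; AND[a·b] → w = 0.1166
R2 (z=44.0): dry=0.37, moderate=0.48; AND[a·b] → w = 0.1776
R3 (z=45.0): moderate=0.48, damp=0.30, hot=0.67; AND[a·b] → w = 0.0965
Weighted average = (0.1166·25.0 + 0.1776·44.0 + 0.0965·45.0) / (0.1166 + 0.1776 + 0.0965)
  = 15.0705 / 0.3907 = 38.58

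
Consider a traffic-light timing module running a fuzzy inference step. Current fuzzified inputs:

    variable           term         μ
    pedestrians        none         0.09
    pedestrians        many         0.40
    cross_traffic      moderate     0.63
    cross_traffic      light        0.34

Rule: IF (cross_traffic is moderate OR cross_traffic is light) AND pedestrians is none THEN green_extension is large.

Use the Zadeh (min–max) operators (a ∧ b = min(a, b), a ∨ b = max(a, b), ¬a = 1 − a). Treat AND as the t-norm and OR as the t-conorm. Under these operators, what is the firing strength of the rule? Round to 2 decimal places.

firing strength: (moderate=0.63 OR light=0.34) = 0.63; AND[min(a, b)] with none=0.09 → w = 0.09

0.09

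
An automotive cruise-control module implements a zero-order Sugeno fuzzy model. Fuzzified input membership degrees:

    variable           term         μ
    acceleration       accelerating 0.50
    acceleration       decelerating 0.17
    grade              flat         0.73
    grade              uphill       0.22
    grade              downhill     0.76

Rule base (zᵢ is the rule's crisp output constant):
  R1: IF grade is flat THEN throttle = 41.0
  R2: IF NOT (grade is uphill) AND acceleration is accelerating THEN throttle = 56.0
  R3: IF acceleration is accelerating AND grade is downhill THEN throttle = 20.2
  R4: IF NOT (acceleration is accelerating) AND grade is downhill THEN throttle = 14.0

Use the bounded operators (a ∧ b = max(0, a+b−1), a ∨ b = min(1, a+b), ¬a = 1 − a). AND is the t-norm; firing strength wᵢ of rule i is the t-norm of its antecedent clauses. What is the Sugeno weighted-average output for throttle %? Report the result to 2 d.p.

R1 (z=41.0): flat=0.73 → w = 0.73
R2 (z=56.0): ¬uphill=1−0.22=0.78, accelerating=0.50; AND[max(0, a+b−1)] → w = 0.28
R3 (z=20.2): accelerating=0.50, downhill=0.76; AND[max(0, a+b−1)] → w = 0.26
R4 (z=14.0): ¬accelerating=1−0.50=0.50, downhill=0.76; AND[max(0, a+b−1)] → w = 0.26
Weighted average = (0.73·41.0 + 0.28·56.0 + 0.26·20.2 + 0.26·14.0) / (0.73 + 0.28 + 0.26 + 0.26)
  = 54.5020 / 1.5300 = 35.62

35.62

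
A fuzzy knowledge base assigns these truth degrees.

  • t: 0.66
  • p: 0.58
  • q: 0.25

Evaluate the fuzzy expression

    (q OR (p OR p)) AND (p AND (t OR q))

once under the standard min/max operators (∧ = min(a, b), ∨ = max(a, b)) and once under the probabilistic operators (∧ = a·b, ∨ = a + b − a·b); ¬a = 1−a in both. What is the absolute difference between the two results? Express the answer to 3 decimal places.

0.205

Under standard min/max:
  p OR p = max(a, b) on (0.58, 0.58) = 0.58
  q OR (p OR p) = max(a, b) on (0.25, 0.58) = 0.58
  t OR q = max(a, b) on (0.66, 0.25) = 0.66
  p AND (t OR q) = min(a, b) on (0.58, 0.66) = 0.58
  (q OR (p OR p)) AND (p AND (t OR q)) = min(a, b) on (0.58, 0.58) = 0.58
  → value = 0.5800
Under probabilistic:
  p OR p = a + b − a·b on (0.5800, 0.5800) = 0.8236
  q OR (p OR p) = a + b − a·b on (0.2500, 0.8236) = 0.8677
  t OR q = a + b − a·b on (0.6600, 0.2500) = 0.7450
  p AND (t OR q) = a·b on (0.5800, 0.7450) = 0.4321
  (q OR (p OR p)) AND (p AND (t OR q)) = a·b on (0.8677, 0.4321) = 0.3749
  → value = 0.3749
|0.5800 − 0.3749| = 0.205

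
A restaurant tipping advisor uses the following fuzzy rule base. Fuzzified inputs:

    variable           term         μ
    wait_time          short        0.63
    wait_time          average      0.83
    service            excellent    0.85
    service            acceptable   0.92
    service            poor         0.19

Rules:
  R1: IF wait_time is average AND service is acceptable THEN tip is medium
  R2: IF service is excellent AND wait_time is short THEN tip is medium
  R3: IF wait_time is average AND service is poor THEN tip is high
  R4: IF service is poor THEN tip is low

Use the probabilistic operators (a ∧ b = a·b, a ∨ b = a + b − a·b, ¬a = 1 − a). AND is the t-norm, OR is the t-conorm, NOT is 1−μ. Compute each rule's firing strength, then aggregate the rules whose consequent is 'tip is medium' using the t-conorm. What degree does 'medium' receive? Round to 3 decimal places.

0.890

R1: average=0.83, acceptable=0.92; AND[a·b] → w = 0.7636
R2: excellent=0.85, short=0.63; AND[a·b] → w = 0.5355
R3: average=0.83, poor=0.19; AND[a·b] → w = 0.1577
R4: poor=0.19 → w = 0.1900
Rules with consequent 'medium': {R1, R2} → strengths 0.7636, 0.5355
Aggregate via t-conorm [a + b − a·b]: 0.8902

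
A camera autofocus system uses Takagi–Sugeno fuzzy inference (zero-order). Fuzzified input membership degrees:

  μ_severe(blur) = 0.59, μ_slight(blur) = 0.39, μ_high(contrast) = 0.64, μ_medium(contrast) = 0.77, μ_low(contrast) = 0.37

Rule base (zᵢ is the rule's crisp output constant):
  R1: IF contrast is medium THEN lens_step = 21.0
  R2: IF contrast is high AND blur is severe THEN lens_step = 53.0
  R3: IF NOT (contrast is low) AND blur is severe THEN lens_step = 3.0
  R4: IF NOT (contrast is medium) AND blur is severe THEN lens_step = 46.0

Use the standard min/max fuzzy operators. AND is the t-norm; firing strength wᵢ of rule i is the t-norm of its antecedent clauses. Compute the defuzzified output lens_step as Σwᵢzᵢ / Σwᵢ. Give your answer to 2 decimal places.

27.43

R1 (z=21.0): medium=0.77 → w = 0.77
R2 (z=53.0): high=0.64, severe=0.59; AND[min(a, b)] → w = 0.59
R3 (z=3.0): ¬low=1−0.37=0.63, severe=0.59; AND[min(a, b)] → w = 0.59
R4 (z=46.0): ¬medium=1−0.77=0.23, severe=0.59; AND[min(a, b)] → w = 0.23
Weighted average = (0.77·21.0 + 0.59·53.0 + 0.59·3.0 + 0.23·46.0) / (0.77 + 0.59 + 0.59 + 0.23)
  = 59.7900 / 2.1800 = 27.43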